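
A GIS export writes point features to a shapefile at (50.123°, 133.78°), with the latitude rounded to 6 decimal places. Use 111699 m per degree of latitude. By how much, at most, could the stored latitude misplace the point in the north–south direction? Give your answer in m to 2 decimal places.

Rounding to 6 decimal places leaves the latitude within ±5e-07° of the true value.
Along the meridian that is 5e-07° × 111699 m/° = 0.0558495 m.

0.06 m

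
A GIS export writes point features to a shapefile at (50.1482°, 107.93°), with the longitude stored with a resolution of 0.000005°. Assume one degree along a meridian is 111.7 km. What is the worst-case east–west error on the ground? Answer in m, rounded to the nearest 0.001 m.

0.179 m

With a 0.000005° grid the true value lies within half a step, ±0.000005°/2 = ±2.5e-06°, of the stored one.
Parallels shrink by cos φ, so at 50.1482° a degree of longitude is 111700 × 0.6408 ≈ 71577.8 m.
East–west error: 2.5e-06° × 71577.8 m/° ≈ 0.178945 m.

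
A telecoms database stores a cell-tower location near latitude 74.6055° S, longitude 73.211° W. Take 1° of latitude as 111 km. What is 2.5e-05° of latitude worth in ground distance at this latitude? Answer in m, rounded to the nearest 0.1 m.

2.8 m

2.5e-05° × 111000 m/° = 2.775 m.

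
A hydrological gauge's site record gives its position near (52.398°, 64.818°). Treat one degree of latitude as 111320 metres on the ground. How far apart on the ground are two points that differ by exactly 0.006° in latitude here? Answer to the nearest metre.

668 metres

Along a meridian 0.006° is 0.006 × 111320 = 667.92 m.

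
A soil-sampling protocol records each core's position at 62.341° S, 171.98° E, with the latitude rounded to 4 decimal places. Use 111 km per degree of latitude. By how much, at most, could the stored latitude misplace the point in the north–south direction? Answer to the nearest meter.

Rounding to 4 decimal places leaves the latitude within ±5e-05° of the true value.
So the N–S error is at most 5e-05 × 111000 = 5.55 m.

6 meters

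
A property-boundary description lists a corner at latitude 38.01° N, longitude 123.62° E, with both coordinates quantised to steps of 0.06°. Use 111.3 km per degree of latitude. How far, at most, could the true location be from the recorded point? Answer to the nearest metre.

4251 metres

With a 0.06° grid the true value lies within half a step, ±0.06°/2 = ±0.03°, of the stored one.
N–S: 0.03° × 111300 m/° = 3339 m.
Longitude error → 0.03 × 111300 × cos 38.01° = 0.03 × 111300 × 0.7879 ≈ 2630.81 m.
Worst case both components are at the extreme and orthogonal: √(3339² + 2630.81²) ≈ 4250.89 m.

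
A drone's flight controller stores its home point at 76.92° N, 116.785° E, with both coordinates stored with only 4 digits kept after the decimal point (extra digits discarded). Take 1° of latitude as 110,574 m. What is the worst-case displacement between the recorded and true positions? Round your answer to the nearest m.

11 m

Truncating at 4 decimal places can drop up to a full unit in the last place, so each coordinate may be off by as much as 0.0001°.
N–S: 0.0001° × 110574 m/° = 11.0574 m.
East–west component at 76.92°: 0.0001° × 110574 × cos 76.92° ≈ 0.0001 × 25024.1 ≈ 2.50241 m.
The two errors are perpendicular, so the maximum displacement is √(11.0574² + 2.50241²) ≈ 11.337 m.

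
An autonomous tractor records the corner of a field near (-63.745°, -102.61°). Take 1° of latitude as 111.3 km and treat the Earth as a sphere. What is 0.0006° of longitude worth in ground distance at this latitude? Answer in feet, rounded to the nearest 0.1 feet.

0.0006° of longitude at 63.745° is 0.0006 × 111300 × cos 63.745° ≈ 0.0006 × 49235.4 = 29.5413 m.
Converting: 29.5413 m × 3.2808 ft/m ≈ 96.92 ft.

96.9 feet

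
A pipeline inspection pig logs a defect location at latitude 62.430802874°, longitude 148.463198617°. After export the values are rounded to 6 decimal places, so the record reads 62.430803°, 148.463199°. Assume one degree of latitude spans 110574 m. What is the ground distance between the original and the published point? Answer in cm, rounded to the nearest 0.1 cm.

2.4 cm

Δlat = 62.430802874 − 62.430803 = -0.000000126°; Δlon = 148.463198617 − 148.463199 = -0.000000383°.
North–south shift: -0.000000126 × 110574 = -0.0139323 m.
E–W at 62.4308°: -0.000000383° × 110574 × cos 62.4308° = -0.000000383 × 110574 × 0.4628 ≈ -0.0196003 m.
Distance: √(0.0139323² + 0.0196003²) ≈ 0.0240475 m.
That is 0.0240475 m = 2.4048 cm.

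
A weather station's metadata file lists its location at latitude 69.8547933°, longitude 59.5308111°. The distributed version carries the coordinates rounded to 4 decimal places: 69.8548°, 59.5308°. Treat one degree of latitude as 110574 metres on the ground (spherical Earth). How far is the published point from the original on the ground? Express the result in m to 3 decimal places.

0.853 m

Δlat = 69.8547933 − 69.8548 = -0.0000067°; Δlon = 59.5308111 − 59.5308 = +0.0000111°.
North–south shift: -0.0000067 × 110574 = -0.740846 m.
E–W at 69.8548°: 0.0000111° × 110574 × cos 69.8548° = 0.0000111 × 110574 × 0.3444 ≈ 0.422707 m.
Hypotenuse of the two orthogonal shifts: √(0.740846² + 0.422707²) = 0.852956 m.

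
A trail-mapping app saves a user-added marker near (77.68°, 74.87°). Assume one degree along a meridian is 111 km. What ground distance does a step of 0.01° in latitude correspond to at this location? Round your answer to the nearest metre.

0.01° × 111000 m/° = 1110 m.

1110 metres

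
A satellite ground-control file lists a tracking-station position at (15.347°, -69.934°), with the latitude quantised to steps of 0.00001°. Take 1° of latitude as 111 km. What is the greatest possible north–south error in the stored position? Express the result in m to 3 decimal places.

With a 0.00001° grid the true value lies within half a step, ±0.00001°/2 = ±5e-06°, of the stored one.
So the N–S error is at most 5e-06 × 111000 = 0.555 m.

0.555 m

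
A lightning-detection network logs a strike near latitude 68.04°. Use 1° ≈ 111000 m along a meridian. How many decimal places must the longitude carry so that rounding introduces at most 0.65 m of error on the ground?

5 decimal places

At 68.04° one degree of longitude covers 111000 × cos 68.04° ≈ 111000 × 0.3740 ≈ 41509.5 m.
N decimal places → at most half a unit in the last place, 0.5 × 10⁻ᴺ° = 41509.5/2 × 10⁻ᴺ m.
Need 0.5 × 41509.5 × 10⁻ᴺ ≤ 0.65 → 10⁻ᴺ ≤ 3.132e-05, so N ≥ 4.50.
So 5 decimal places suffice (0.208 m); 4 would allow up to 2.08 m.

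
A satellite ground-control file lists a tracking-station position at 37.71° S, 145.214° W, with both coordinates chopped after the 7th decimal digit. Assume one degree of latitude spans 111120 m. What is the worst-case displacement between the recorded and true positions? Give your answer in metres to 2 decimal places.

Truncating at 7 decimal places can drop up to a full unit in the last place, so each coordinate may be off by as much as 1e-07°.
Latitude error → 1e-07 × 111120 = 0.011112 m along the meridian.
East–west component at 37.71°: 1e-07° × 111120 × cos 37.71° ≈ 1e-07 × 87908.9 ≈ 0.00879089 m.
Combining orthogonally: (0.011112² + 0.00879089²)^½ ≈ 0.0141688 m.

0.01 metres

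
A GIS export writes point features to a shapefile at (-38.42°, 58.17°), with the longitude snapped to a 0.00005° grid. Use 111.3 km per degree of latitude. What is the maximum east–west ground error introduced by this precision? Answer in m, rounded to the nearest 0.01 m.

2.18 m

With a 0.00005° grid the true value lies within half a step, ±0.00005°/2 = ±2.5e-05°, of the stored one.
One degree of longitude at 38.42° is 111300 × cos 38.42° ≈ 111300 × 0.7835 = 87200.9 m.
Maximum E–W displacement: 2.5e-05 × 87200.9 = 2.18002 m.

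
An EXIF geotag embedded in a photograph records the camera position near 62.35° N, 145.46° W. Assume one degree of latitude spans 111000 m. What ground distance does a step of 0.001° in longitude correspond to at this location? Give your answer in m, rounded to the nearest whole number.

0.001° of longitude at 62.35° is 0.001 × 111000 × cos 62.35° ≈ 0.001 × 51511.7 = 51.5117 m.

52 m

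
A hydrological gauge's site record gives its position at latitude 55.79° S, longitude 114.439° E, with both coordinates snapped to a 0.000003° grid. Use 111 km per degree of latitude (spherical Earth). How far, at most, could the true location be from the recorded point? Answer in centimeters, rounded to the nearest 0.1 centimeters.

19.1 centimeters

With a 0.000003° grid the true value lies within half a step, ±0.000003°/2 = ±1.5e-06°, of the stored one.
North–south component: 1.5e-06° × 111000 = 0.1665 m.
Longitude error → 1.5e-06 × 111000 × cos 55.79° = 1.5e-06 × 111000 × 0.5622 ≈ 0.0936109 m.
Combining orthogonally: (0.1665² + 0.0936109²)^½ ≈ 0.191011 m.
That is 0.191011 m = 19.101 cm.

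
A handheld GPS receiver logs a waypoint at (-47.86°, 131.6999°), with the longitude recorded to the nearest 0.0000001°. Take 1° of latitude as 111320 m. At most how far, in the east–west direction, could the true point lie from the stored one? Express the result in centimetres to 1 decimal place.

0.4 centimetres

Rounding to 7 decimal places leaves the longitude within ±5e-08° of the true value.
One degree of longitude at 47.86° is 111320 × cos 47.86° ≈ 111320 × 0.6709 = 74689.5 m.
So at most 5e-08° × 74689.5 ≈ 0.00373448 m east–west.
That is 0.00373448 m = 0.37345 cm.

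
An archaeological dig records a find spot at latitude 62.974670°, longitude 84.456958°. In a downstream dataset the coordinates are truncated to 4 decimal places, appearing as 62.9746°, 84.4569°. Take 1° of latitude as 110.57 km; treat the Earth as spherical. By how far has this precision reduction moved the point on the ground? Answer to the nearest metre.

The latitude changed by +0.000070° and the longitude by +0.000058°.
N–S: 0.000070° × 110570 m/° = 7.7399 m.
E–W at 62.9746°: 0.000058° × 110570 × cos 62.9746° = 0.000058 × 110570 × 0.4544 ≈ 2.914 m.
Hypotenuse of the two orthogonal shifts: √(7.7399² + 2.914²) = 8.27028 m.

8 metres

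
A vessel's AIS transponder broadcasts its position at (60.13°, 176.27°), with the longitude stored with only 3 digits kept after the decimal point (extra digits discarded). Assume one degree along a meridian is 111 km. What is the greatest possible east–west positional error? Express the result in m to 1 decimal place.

55.3 m

Truncating at 3 decimal places can drop up to a full unit in the last place, so the longitude may be off by as much as 0.001°.
One degree of longitude at 60.13° is 111000 × cos 60.13° ≈ 111000 × 0.4980 = 55281.7 m.
So at most 0.001° × 55281.7 ≈ 55.2817 m east–west.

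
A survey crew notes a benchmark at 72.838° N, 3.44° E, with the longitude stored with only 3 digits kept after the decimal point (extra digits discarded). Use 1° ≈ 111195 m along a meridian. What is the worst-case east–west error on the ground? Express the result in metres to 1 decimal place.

Truncating at 3 decimal places can drop up to a full unit in the last place, so the longitude may be off by as much as 0.001°.
One degree of longitude at 72.838° is 111195 × cos 72.838° ≈ 111195 × 0.2951 = 32810.8 m.
East–west error: 0.001° × 32810.8 m/° ≈ 32.8108 m.

32.8 metres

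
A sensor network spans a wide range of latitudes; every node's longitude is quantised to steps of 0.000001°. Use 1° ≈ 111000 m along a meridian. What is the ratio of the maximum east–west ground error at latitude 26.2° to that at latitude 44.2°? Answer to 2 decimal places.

With a 0.000001° grid the true value lies within half a step, ±0.000001°/2 = ±5e-07°, of the stored one.
At 26.2°: 5e-07° × 111000 × cos 26.2° = 5e-07 × 111000 × 0.8973 ≈ 0.049798 m.
At 44.2°: 5e-07° × 111000 × cos 44.2° = 5e-07 × 111000 × 0.7169 ≈ 0.039789 m.
Ratio: 0.049798 / 0.039789 = cos 26.2° / cos 44.2° ≈ 1.2516.

1.25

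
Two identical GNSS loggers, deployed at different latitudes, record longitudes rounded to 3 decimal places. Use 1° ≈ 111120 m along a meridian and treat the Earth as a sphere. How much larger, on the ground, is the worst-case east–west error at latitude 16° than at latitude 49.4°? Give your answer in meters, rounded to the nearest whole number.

17 meters

Rounding to 3 decimal places leaves the longitude within ±0.0005° of the true value.
At 16°: 0.0005° × 111120 × cos 16° = 0.0005 × 111120 × 0.9613 ≈ 53.408 m.
Error at 49.4° = 0.0005° × 111120 × cos 49.4° ≈ 55.56 × 0.6508 = 36.157 m.
Difference: 53.408 − 36.157 = 17.251 m.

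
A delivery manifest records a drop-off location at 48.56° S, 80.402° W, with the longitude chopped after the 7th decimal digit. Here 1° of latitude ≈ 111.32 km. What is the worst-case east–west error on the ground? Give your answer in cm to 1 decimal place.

0.7 cm

Truncating at 7 decimal places can drop up to a full unit in the last place, so the longitude may be off by as much as 1e-07°.
Parallels shrink by cos φ, so at 48.56° a degree of longitude is 111320 × 0.6618 ≈ 73675.5 m.
Maximum E–W displacement: 1e-07 × 73675.5 = 0.00736755 m.
That is 0.00736755 m = 0.73676 cm.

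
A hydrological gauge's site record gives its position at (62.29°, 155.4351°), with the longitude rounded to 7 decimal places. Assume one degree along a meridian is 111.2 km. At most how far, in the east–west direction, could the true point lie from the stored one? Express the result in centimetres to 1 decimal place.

Rounding to 7 decimal places leaves the longitude within ±5e-08° of the true value.
At latitude 62.29° a degree of longitude spans 111200 m × cos 62.29° = 111200 × 0.4650 ≈ 51707.6 m.
Maximum E–W displacement: 5e-08 × 51707.6 = 0.00258538 m.
That is 0.00258538 m = 0.25854 cm.

0.3 centimetres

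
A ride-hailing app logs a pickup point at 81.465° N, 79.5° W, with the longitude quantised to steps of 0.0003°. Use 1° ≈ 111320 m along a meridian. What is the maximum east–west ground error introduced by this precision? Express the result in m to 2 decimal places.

2.48 m

With a 0.0003° grid the true value lies within half a step, ±0.0003°/2 = ±0.00015°, of the stored one.
One degree of longitude at 81.465° is 111320 × cos 81.465° ≈ 111320 × 0.1484 = 16521.4 m.
So at most 0.00015° × 16521.4 ≈ 2.47821 m east–west.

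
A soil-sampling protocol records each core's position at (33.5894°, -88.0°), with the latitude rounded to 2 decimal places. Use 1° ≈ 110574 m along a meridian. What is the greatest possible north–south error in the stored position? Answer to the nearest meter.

Rounding to 2 decimal places leaves the latitude within ±0.005° of the true value.
North–south distance: 0.005° × 110574 m/° = 552.87 m.

553 meters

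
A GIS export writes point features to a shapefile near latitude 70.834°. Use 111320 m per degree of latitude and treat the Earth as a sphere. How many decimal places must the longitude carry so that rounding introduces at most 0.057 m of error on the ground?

At 70.834° one degree of longitude covers 111320 × cos 70.834° ≈ 111320 × 0.3283 ≈ 36547 m.
With N decimal places the half-ulp bound is 0.5·10⁻ᴺ°, or 0.5·10⁻ᴺ × 36547 m on the ground.
Setting 18273.5 × 10⁻ᴺ ≤ 0.057 gives 10ᴺ ≥ 3.206e+05, i.e. N ≥ 5.51.
At 5 places the error can reach 0.183 m, but 6 places keeps it to 0.0183 m.

6 decimal places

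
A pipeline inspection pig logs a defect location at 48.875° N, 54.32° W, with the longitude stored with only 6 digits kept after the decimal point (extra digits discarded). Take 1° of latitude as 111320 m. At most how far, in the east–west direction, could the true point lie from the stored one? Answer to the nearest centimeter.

7 centimeters

Truncating at 6 decimal places can drop up to a full unit in the last place, so the longitude may be off by as much as 1e-06°.
One degree of longitude at 48.875° is 111320 × cos 48.875° ≈ 111320 × 0.6577 = 73215.6 m.
So at most 1e-06° × 73215.6 ≈ 0.0732156 m east–west.
That is 0.0732156 m = 7.3216 cm.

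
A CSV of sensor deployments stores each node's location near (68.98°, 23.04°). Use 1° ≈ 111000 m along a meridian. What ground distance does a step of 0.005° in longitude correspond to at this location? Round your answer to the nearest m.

One degree of longitude here spans 111000 × cos 68.98° = 111000 × 0.3587 ≈ 39815 m; 0.005° of that is 199.075 m.

199 m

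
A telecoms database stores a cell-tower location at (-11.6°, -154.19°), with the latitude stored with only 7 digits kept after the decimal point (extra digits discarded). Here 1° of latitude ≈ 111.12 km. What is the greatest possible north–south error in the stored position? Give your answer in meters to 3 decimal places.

0.011 meters

Truncating at 7 decimal places can drop up to a full unit in the last place, so the latitude may be off by as much as 1e-07°.
Along the meridian that is 1e-07° × 111120 m/° = 0.011112 m.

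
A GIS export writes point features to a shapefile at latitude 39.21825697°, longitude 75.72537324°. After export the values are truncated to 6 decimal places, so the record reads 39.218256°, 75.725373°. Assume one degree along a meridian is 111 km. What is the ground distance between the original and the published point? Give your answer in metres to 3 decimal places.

Δlat = 39.21825697 − 39.218256 = +0.00000097°; Δlon = 75.72537324 − 75.725373 = +0.00000024°.
N–S: 0.00000097° × 111000 m/° = 0.10767 m.
East–west at this latitude: 0.00000024° × 111000 × cos 39.2183° ≈ 0.00000024 × 85996.5 = 0.0206392 m.
Distance: √(0.10767² + 0.0206392²) ≈ 0.10963 m.

0.110 metres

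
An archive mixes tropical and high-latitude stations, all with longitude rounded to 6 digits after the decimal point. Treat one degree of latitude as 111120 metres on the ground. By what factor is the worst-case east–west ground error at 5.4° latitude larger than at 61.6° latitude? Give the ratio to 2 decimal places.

Rounding to 6 decimal places leaves the longitude within ±5e-07° of the true value.
Error at 5.4° = 5e-07° × 111120 × cos 5.4° ≈ 0.05556 × 0.9956 = 0.055313 m.
Error at 61.6° = 5e-07° × 111120 × cos 61.6° ≈ 0.05556 × 0.4756 = 0.026426 m.
Ratio: 0.055313 / 0.026426 = cos 5.4° / cos 61.6° ≈ 2.0932.

2.09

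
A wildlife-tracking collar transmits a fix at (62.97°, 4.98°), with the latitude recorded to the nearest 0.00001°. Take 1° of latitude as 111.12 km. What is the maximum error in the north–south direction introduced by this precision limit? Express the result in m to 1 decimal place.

0.6 m

Rounding to 5 decimal places leaves the latitude within ±5e-06° of the true value.
North–south distance: 5e-06° × 111120 m/° = 0.5556 m.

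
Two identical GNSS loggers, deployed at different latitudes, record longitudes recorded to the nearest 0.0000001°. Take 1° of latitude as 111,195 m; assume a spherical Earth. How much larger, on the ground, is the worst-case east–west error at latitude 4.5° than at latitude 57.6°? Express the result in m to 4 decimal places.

0.0026 m

Rounding to 7 decimal places leaves the longitude within ±5e-08° of the true value.
Error at 4.5° = 5e-08° × 111195 × cos 4.5° ≈ 0.0055597 × 0.9969 = 0.0055426 m.
At 57.6°: 5e-08° × 111195 × cos 57.6° = 5e-08 × 111195 × 0.5358 ≈ 0.0029791 m.
So the lower-latitude error exceeds the higher by 0.0055426 − 0.0029791 = 0.0025635 m.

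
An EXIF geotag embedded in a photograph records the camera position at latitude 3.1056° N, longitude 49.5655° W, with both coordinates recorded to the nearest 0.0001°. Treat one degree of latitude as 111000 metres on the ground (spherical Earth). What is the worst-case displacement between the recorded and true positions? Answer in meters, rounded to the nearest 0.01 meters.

7.84 meters

Rounding to 4 decimal places leaves each coordinate within ±5e-05° of the true value.
N–S: 5e-05° × 111000 m/° = 5.55 m.
East–west component at 3.1056°: 5e-05° × 111000 × cos 3.1056° ≈ 5e-05 × 110837 ≈ 5.54185 m.
The two errors are perpendicular, so the maximum displacement is √(5.55² + 5.54185²) ≈ 7.84312 m.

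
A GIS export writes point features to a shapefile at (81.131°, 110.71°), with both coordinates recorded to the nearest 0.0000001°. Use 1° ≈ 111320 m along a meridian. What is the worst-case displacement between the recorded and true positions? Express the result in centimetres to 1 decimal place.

0.6 centimetres

Rounding to 7 decimal places leaves each coordinate within ±5e-08° of the true value.
N–S: 5e-08° × 111320 m/° = 0.005566 m.
E–W at 81.131°: 5e-08° × 111320 × cos 81.131° = 5e-08 × 111320 × 0.1542 ≈ 0.000858143 m.
Worst case both components are at the extreme and orthogonal: √(0.005566² + 0.000858143²) ≈ 0.00563176 m.
That is 0.00563176 m = 0.56318 cm.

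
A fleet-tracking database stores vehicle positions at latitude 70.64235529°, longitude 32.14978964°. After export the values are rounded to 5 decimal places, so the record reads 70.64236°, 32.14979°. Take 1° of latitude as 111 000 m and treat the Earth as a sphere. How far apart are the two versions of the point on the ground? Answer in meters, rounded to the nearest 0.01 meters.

Δlat = 70.64235529 − 70.64236 = -0.00000471°; Δlon = 32.14978964 − 32.14979 = -0.00000036°.
North–south shift: -0.00000471 × 111000 = -0.52281 m.
E–W at 70.6424°: -0.00000036° × 111000 × cos 70.6424° = -0.00000036 × 111000 × 0.3315 ≈ -0.0132453 m.
Combined displacement = (0.52281² + 0.0132453²)^½ ≈ 0.522978 m.

0.52 meters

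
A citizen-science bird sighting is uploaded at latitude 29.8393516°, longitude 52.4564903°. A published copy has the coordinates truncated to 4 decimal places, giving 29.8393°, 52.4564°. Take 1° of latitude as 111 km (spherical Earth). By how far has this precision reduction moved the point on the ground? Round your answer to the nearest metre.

10 metres

The latitude changed by +0.0000516° and the longitude by +0.0000903°.
North–south shift: 0.0000516 × 111000 = 5.7276 m.
E–W at 29.8393°: 0.0000903° × 111000 × cos 29.8393° = 0.0000903 × 111000 × 0.8674 ≈ 8.69445 m.
Distance: √(5.7276² + 8.69445²) ≈ 10.4115 m.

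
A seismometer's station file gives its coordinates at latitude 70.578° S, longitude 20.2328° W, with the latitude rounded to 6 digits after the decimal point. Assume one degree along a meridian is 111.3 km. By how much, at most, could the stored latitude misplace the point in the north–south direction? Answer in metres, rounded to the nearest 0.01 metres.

0.06 metres

Rounding to 6 decimal places leaves the latitude within ±5e-07° of the true value.
North–south distance: 5e-07° × 111300 m/° = 0.05565 m.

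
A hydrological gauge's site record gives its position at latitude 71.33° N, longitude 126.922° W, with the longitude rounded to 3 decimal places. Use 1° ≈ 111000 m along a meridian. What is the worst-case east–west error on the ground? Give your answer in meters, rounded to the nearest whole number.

18 meters

Rounding to 3 decimal places leaves the longitude within ±0.0005° of the true value.
At latitude 71.33° a degree of longitude spans 111000 m × cos 71.33° = 111000 × 0.3201 ≈ 35533 m.
Maximum E–W displacement: 0.0005 × 35533 = 17.7665 m.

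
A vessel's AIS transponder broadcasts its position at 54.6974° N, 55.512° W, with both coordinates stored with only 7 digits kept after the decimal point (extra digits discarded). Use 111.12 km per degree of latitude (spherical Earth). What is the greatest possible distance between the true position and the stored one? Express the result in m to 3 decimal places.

0.013 m

Truncating at 7 decimal places can drop up to a full unit in the last place, so each coordinate may be off by as much as 1e-07°.
N–S: 1e-07° × 111120 m/° = 0.011112 m.
Longitude error → 1e-07 × 111120 × cos 54.6974° = 1e-07 × 111120 × 0.5779 ≈ 0.00642157 m.
Combining orthogonally: (0.011112² + 0.00642157²)^½ ≈ 0.0128341 m.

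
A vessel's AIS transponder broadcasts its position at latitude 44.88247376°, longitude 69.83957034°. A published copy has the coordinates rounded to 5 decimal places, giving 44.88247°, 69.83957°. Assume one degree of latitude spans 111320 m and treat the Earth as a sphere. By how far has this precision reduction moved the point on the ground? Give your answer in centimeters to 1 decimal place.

41.9 centimeters

Δlat = 44.88247376 − 44.88247 = +0.00000376°; Δlon = 69.83957034 − 69.83957 = +0.00000034°.
North–south shift: 0.00000376 × 111320 = 0.418563 m.
East–west at this latitude: 0.00000034° × 111320 × cos 44.8825° ≈ 0.00000034 × 78876.4 = 0.026818 m.
Hypotenuse of the two orthogonal shifts: √(0.418563² + 0.026818²) = 0.419421 m.
That is 0.419421 m = 41.942 cm.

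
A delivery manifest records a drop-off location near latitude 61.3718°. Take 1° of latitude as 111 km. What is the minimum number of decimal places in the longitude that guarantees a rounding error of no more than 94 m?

3 decimal places

At 61.3718° one degree of longitude covers 111000 × cos 61.3718° ≈ 111000 × 0.4791 ≈ 53182.8 m.
N decimal places → at most half a unit in the last place, 0.5 × 10⁻ᴺ° = 53182.8/2 × 10⁻ᴺ m.
Need 0.5 × 53182.8 × 10⁻ᴺ ≤ 94 → 10⁻ᴺ ≤ 3.535e-03, so N ≥ 2.45.
At 2 places the error can reach 266 m, but 3 places keeps it to 26.6 m.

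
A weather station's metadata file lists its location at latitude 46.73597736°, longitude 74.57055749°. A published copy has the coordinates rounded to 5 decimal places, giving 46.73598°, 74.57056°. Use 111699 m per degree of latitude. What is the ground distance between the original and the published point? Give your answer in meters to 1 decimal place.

Δlat = 46.73597736 − 46.73598 = -0.00000264°; Δlon = 74.57055749 − 74.57056 = -0.00000251°.
North–south shift: -0.00000264 × 111699 = -0.294885 m.
East–west at this latitude: -0.00000251° × 111699 × cos 46.736° ≈ -0.00000251 × 76554.2 = -0.192151 m.
Combined displacement = (0.294885² + 0.192151²)^½ ≈ 0.351965 m.

0.4 meters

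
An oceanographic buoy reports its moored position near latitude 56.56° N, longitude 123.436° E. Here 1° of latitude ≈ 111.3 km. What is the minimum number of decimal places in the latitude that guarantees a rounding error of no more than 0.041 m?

7 decimal places

One degree of latitude covers 111300 m.
With N decimal places the half-ulp bound is 0.5·10⁻ᴺ°, or 0.5·10⁻ᴺ × 111300 m on the ground.
Need 0.5 × 111300 × 10⁻ᴺ ≤ 0.041 → 10⁻ᴺ ≤ 7.367e-07, so N ≥ 6.13.
So 7 decimal places suffice (0.00556 m); 6 would allow up to 0.0556 m.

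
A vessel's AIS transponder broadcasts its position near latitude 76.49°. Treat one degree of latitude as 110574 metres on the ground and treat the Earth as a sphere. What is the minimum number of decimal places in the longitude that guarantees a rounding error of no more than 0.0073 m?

7 decimal places

At 76.49° one degree of longitude covers 110574 × cos 76.49° ≈ 110574 × 0.2336 ≈ 25831.8 m.
With N decimal places the half-ulp bound is 0.5·10⁻ᴺ°, or 0.5·10⁻ᴺ × 25831.8 m on the ground.
Need 0.5 × 25831.8 × 10⁻ᴺ ≤ 0.0073 → 10⁻ᴺ ≤ 5.652e-07, so N ≥ 6.25.
N = 6 would give 0.0129 m (too coarse); N = 7 gives 0.00129 m ≤ 0.0073 m.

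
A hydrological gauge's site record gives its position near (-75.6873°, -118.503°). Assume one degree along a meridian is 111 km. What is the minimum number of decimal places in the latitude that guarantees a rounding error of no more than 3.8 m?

One degree of latitude covers 111000 m.
Rounding to N decimal places gives at most 0.5 × 10⁻ᴺ degrees of error, i.e. 0.5 × 10⁻ᴺ × 111000 m.
Setting 55500 × 10⁻ᴺ ≤ 3.8 gives 10ᴺ ≥ 1.461e+04, i.e. N ≥ 4.16.
At 4 places the error can reach 5.55 m, but 5 places keeps it to 0.555 m.

5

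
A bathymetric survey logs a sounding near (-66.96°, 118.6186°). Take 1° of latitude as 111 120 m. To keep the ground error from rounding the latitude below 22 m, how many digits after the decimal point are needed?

4

One degree of latitude covers 111120 m.
N decimal places → at most half a unit in the last place, 0.5 × 10⁻ᴺ° = 111120/2 × 10⁻ᴺ m.
Setting 55560 × 10⁻ᴺ ≤ 22 gives 10ᴺ ≥ 2525, i.e. N ≥ 3.40.
At 3 places the error can reach 55.6 m, but 4 places keeps it to 5.56 m.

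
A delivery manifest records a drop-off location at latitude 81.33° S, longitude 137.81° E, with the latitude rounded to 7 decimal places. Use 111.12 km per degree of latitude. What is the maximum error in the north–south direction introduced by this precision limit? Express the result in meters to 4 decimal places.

0.0056 meters

Rounding to 7 decimal places leaves the latitude within ±5e-08° of the true value.
North–south distance: 5e-08° × 111120 m/° = 0.005556 m.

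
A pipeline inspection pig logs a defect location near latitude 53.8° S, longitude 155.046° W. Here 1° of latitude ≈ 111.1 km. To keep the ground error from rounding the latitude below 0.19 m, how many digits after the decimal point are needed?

6

One degree of latitude covers 111100 m.
N decimal places → at most half a unit in the last place, 0.5 × 10⁻ᴺ° = 111100/2 × 10⁻ᴺ m.
Setting 55550 × 10⁻ᴺ ≤ 0.19 gives 10ᴺ ≥ 2.924e+05, i.e. N ≥ 5.47.
N = 5 would give 0.555 m (too coarse); N = 6 gives 0.0555 m ≤ 0.19 m.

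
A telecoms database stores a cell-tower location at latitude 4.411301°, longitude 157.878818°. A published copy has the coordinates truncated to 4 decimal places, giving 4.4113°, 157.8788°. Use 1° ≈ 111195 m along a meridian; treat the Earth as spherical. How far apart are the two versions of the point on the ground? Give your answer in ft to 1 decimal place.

The latitude changed by +0.000001° and the longitude by +0.000018°.
N–S: 0.000001° × 111195 m/° = 0.111195 m.
E–W at 4.4113°: 0.000018° × 111195 × cos 4.4113° = 0.000018 × 111195 × 0.9970 ≈ 1.99558 m.
Combined displacement = (0.111195² + 1.99558²)^½ ≈ 1.99868 m.
In feet: 1.99868 m ÷ 0.3048 ≈ 6.5573 ft.

6.6 ft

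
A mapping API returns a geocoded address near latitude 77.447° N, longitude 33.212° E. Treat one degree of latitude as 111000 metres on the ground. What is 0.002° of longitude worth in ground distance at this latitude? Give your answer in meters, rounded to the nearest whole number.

48 meters

At 77.447° a degree of longitude is 111000 × cos 77.447° ≈ 24125 m, so 0.002° corresponds to 48.2501 m.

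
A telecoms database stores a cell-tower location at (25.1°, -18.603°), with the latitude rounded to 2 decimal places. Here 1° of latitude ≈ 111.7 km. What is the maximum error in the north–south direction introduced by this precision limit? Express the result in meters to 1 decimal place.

Rounding to 2 decimal places leaves the latitude within ±0.005° of the true value.
North–south distance: 0.005° × 111700 m/° = 558.5 m.

558.5 meters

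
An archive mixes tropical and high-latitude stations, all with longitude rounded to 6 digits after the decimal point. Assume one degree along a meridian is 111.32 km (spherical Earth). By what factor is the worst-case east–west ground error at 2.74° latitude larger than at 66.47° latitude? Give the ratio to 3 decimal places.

2.502

Rounding to 6 decimal places leaves the longitude within ±5e-07° of the true value.
At 2.74°: 5e-07° × 111320 × cos 2.74° = 5e-07 × 111320 × 0.9989 ≈ 0.055596 m.
At 66.47°: 5e-07° × 111320 × cos 66.47° = 5e-07 × 111320 × 0.3992 ≈ 0.022221 m.
Ratio: 0.055596 / 0.022221 = cos 2.74° / cos 66.47° ≈ 2.5020.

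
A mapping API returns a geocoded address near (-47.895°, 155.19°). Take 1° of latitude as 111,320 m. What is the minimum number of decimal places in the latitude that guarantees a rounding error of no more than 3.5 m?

5 decimal places

One degree of latitude covers 111320 m.
N decimal places → at most half a unit in the last place, 0.5 × 10⁻ᴺ° = 111320/2 × 10⁻ᴺ m.
Need 0.5 × 111320 × 10⁻ᴺ ≤ 3.5 → 10⁻ᴺ ≤ 6.288e-05, so N ≥ 4.20.
So 5 decimal places suffice (0.557 m); 4 would allow up to 5.57 m.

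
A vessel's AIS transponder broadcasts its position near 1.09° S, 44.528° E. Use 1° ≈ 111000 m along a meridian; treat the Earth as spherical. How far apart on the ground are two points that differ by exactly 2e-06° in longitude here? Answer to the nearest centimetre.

22 centimetres

At 1.09° a degree of longitude is 111000 × cos 1.09° ≈ 110980 m, so 2e-06° corresponds to 0.22196 m.
That is 0.22196 m = 22.196 cm.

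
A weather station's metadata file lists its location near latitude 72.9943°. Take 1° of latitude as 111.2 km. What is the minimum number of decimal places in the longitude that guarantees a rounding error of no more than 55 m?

At 72.9943° one degree of longitude covers 111200 × cos 72.9943° ≈ 111200 × 0.2925 ≈ 32522.3 m.
With N decimal places the half-ulp bound is 0.5·10⁻ᴺ°, or 0.5·10⁻ᴺ × 32522.3 m on the ground.
Setting 16261.2 × 10⁻ᴺ ≤ 55 gives 10ᴺ ≥ 295.7, i.e. N ≥ 2.47.
At 2 places the error can reach 163 m, but 3 places keeps it to 16.3 m.

3 decimal places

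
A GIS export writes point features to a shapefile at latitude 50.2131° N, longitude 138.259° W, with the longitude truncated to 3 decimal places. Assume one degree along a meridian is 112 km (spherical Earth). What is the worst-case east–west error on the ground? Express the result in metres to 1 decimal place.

71.7 metres

Truncating at 3 decimal places can drop up to a full unit in the last place, so the longitude may be off by as much as 0.001°.
At latitude 50.2131° a degree of longitude spans 112000 m × cos 50.2131° = 112000 × 0.6399 ≈ 71672.6 m.
East–west error: 0.001° × 71672.6 m/° ≈ 71.6726 m.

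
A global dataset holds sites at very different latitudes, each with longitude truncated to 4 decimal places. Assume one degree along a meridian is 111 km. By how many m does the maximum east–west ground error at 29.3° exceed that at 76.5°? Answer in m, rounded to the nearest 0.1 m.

7.1 m

Truncating at 4 decimal places can drop up to a full unit in the last place, so the longitude may be off by as much as 0.0001°.
Error at 29.3° = 0.0001° × 111000 × cos 29.3° ≈ 11.1 × 0.8721 = 9.68 m.
At 76.5°: 0.0001° × 111000 × cos 76.5° = 0.0001 × 111000 × 0.2334 ≈ 2.5912 m.
Difference: 9.68 − 2.5912 = 7.0887 m.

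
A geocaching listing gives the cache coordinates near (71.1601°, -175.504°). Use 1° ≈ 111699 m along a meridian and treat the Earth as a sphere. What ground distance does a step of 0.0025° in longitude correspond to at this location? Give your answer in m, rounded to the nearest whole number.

90 m

One degree of longitude here spans 111699 × cos 71.1601° = 111699 × 0.3229 ≈ 36070.4 m; 0.0025° of that is 90.176 m.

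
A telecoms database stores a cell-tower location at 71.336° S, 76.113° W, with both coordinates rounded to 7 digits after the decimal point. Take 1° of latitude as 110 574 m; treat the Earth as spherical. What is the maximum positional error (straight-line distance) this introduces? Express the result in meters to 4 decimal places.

0.0058 meters

Rounding to 7 decimal places leaves each coordinate within ±5e-08° of the true value.
N–S: 5e-08° × 110574 m/° = 0.0055287 m.
Longitude error → 5e-08 × 110574 × cos 71.336° = 5e-08 × 110574 × 0.3200 ≈ 0.00176928 m.
Combining orthogonally: (0.0055287² + 0.00176928²)^½ ≈ 0.0058049 m.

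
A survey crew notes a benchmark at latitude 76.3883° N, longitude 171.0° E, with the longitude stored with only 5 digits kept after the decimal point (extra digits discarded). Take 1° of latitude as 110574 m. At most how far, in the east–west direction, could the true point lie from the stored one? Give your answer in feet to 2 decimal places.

0.85 feet

Truncating at 5 decimal places can drop up to a full unit in the last place, so the longitude may be off by as much as 1e-05°.
At latitude 76.3883° a degree of longitude spans 110574 m × cos 76.3883° = 110574 × 0.2353 ≈ 26022.5 m.
East–west error: 1e-05° × 26022.5 m/° ≈ 0.260225 m.
Converting: 0.260225 m × 3.2808 ft/m ≈ 0.85376 ft.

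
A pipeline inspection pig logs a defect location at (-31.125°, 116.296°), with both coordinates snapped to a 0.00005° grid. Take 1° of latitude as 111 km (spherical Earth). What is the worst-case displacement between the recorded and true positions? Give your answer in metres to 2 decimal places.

With a 0.00005° grid the true value lies within half a step, ±0.00005°/2 = ±2.5e-05°, of the stored one.
North–south component: 2.5e-05° × 111000 = 2.775 m.
E–W at 31.125°: 2.5e-05° × 111000 × cos 31.125° = 2.5e-05 × 111000 × 0.8560 ≈ 2.37552 m.
The two errors are perpendicular, so the maximum displacement is √(2.775² + 2.37552²) ≈ 3.6529 m.

3.65 metres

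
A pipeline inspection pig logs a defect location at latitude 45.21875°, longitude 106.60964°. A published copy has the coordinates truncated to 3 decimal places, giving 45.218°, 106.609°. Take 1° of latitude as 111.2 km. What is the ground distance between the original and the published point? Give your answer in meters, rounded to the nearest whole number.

The latitude changed by +0.00075° and the longitude by +0.00064°.
N–S: 0.00075° × 111200 m/° = 83.4 m.
E–W at 45.218°: 0.00064° × 111200 × cos 45.218° = 0.00064 × 111200 × 0.7044 ≈ 50.1315 m.
Hypotenuse of the two orthogonal shifts: √(83.4² + 50.1315²) = 97.3074 m.

97 meters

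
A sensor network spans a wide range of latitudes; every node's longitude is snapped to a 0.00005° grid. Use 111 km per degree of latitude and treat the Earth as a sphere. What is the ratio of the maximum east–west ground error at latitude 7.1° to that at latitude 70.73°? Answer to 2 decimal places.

With a 0.00005° grid the true value lies within half a step, ±0.00005°/2 = ±2.5e-05°, of the stored one.
Error at 7.1° = 2.5e-05° × 111000 × cos 7.1° ≈ 2.775 × 0.9923 = 2.7537 m.
At 70.73°: 2.5e-05° × 111000 × cos 70.73° = 2.5e-05 × 111000 × 0.3300 ≈ 0.91581 m.
Ratio: 2.7537 / 0.91581 = cos 7.1° / cos 70.73° ≈ 3.0069.

3.01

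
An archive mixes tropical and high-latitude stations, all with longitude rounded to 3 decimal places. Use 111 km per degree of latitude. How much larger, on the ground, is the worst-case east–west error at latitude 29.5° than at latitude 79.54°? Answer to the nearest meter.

38 meters

Rounding to 3 decimal places leaves the longitude within ±0.0005° of the true value.
At 29.5°: 0.0005° × 111000 × cos 29.5° = 0.0005 × 111000 × 0.8704 ≈ 48.305 m.
Error at 79.54° = 0.0005° × 111000 × cos 79.54° ≈ 55.5 × 0.1815 = 10.076 m.
So the lower-latitude error exceeds the higher by 48.305 − 10.076 = 38.229 m.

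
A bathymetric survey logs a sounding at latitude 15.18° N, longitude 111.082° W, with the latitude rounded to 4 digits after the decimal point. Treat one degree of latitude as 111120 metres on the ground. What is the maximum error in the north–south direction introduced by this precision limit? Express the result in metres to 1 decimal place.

5.6 metres

Rounding to 4 decimal places leaves the latitude within ±5e-05° of the true value.
North–south distance: 5e-05° × 111120 m/° = 5.556 m.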